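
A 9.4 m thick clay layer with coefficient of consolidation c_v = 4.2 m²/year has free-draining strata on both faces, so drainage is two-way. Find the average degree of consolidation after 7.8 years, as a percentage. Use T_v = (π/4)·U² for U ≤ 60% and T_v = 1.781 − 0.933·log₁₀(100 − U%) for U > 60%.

U ≈ 97.9 %

Drainage path length: H_d = H/2 = 4.7 m (double drainage).
T_v = c_v·t/H_d² = 4.2×7.8/4.7² = 1.483.
T_v = 1.483 corresponds to the U > 60% branch:
U = 1 − 10^((1.781 − T_v)/0.933)/100 = 0.9791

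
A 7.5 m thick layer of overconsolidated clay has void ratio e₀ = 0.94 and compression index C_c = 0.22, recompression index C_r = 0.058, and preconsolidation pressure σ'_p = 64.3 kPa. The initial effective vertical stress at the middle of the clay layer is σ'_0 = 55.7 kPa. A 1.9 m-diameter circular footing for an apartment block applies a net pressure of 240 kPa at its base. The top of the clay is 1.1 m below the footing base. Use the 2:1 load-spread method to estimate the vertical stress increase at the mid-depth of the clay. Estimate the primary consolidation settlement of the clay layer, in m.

S_c ≈ 0.0694 m

Mid-depth of clay below the footing base: z = 1.1 + 7.5/2 = 4.85 m.
Stress increase at mid-clay by the 2:1 spreading method:
Δσ ≈ qD²/(D+z)² = 240×1.9²/(1.9+4.85)² = 19.016 kPa
Final effective stress: σ'_f = 55.7 + 19.016 = 74.716 kPa.
σ'_f = 74.716 > σ'_p = 64.3 kPa, so the stress path crosses the preconsolidation pressure — recompression up to σ'_p, then virgin compression beyond:
S_c = H/(1+e₀)·[C_r·log₁₀(σ'_p/σ'_0) + C_c·log₁₀(σ'_f/σ'_p)]
    = 7.5/1.94 × [0.058×log₁₀(64.3/55.7) + 0.22×log₁₀(74.716/64.3)]
    = 3.866 × [0.0036166 + 0.014345] = 0.06944 m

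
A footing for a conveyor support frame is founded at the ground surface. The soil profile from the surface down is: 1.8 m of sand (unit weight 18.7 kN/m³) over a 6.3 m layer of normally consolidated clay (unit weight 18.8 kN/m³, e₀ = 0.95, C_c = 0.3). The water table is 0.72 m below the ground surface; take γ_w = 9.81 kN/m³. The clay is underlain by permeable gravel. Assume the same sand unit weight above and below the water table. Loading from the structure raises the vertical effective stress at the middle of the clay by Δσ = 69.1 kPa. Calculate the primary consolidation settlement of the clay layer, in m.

S_c ≈ 0.359 m

Mid-depth of clay below the ground surface: z = 1.8 + 6.3/2 = 4.95 m.
Total vertical stress at mid-clay: σ_v = 18.7×1.8 + 18.8×3.15 = 92.88 kPa.
Pore pressure: u = 9.81×(4.95 − 0.72) = 41.496 kPa.
Initial effective stress: σ'_0 = σ_v − u = 92.88 − 41.496 = 51.384 kPa.
Final effective stress: σ'_f = σ'_0 + Δσ = 51.384 + 69.1 = 120.48 kPa.
Normally consolidated clay, so the full stress increment lies on the virgin compression line:
S_c = C_c·H/(1+e₀)·log₁₀(σ'_f/σ'_0) = 0.3×6.3/(1+0.95)×log₁₀(120.48/51.384)
    = 0.96923 × 0.37009 = 0.3587 m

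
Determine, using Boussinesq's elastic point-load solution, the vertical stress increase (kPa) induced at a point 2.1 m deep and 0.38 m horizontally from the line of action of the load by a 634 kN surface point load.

Δσ_z ≈ 63.3 kPa

Boussinesq vertical stress below a point load on an elastic half-space:
Δσ_z = 3P/(2πz²) · [1 + (r/z)²]^(−5/2)
r/z = 0.38/2.1 = 0.18095; [1+(r/z)²]^(−5/2) = 0.92261.
Δσ_z = 3×634/(2π×2.1²) × 0.92261 = 68.642 × 0.92261 = 63.33 kPa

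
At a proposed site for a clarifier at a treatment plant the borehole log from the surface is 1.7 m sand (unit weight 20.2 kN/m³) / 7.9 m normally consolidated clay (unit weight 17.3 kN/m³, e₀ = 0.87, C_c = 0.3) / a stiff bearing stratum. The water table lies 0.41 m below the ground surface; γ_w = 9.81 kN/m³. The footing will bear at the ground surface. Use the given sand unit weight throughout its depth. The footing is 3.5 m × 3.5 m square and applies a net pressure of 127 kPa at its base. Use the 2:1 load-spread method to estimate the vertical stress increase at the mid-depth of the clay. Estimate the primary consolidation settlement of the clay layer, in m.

Mid-depth of clay below the ground surface: z = 1.7 + 7.9/2 = 5.65 m.
Total vertical stress at mid-clay: σ_v = 20.2×1.7 + 17.3×3.95 = 102.68 kPa.
Pore pressure: u = 9.81×(5.65 − 0.41) = 51.404 kPa.
Initial effective stress: σ'_0 = σ_v − u = 102.68 − 51.404 = 51.276 kPa.
Stress increase at mid-clay by the 2:1 spreading method:
Δσ = qBL/((B+z)(L+z)) = 127×3.5×3.5/((3.5+5.65)(3.5+5.65)) = 18.582 kPa
Final effective stress: σ'_f = σ'_0 + Δσ = 51.276 + 18.582 = 69.858 kPa.
Normally consolidated clay, so the full stress increment lies on the virgin compression line:
S_c = C_c·H/(1+e₀)·log₁₀(σ'_f/σ'_0) = 0.3×7.9/(1+0.87)×log₁₀(69.858/51.276)
    = 1.2674 × 0.1343 = 0.1702 m

S_c ≈ 0.17 m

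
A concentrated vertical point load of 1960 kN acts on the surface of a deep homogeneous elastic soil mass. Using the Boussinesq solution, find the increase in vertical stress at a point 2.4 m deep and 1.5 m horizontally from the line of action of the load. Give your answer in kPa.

Δσ_z ≈ 71.2 kPa

Boussinesq vertical stress below a point load on an elastic half-space:
Δσ_z = 3P/(2πz²) · [1 + (r/z)²]^(−5/2)
r/z = 1.5/2.4 = 0.625; [1+(r/z)²]^(−5/2) = 0.43851.
Δσ_z = 3×1960/(2π×2.4²) × 0.43851 = 162.47 × 0.43851 = 71.24 kPa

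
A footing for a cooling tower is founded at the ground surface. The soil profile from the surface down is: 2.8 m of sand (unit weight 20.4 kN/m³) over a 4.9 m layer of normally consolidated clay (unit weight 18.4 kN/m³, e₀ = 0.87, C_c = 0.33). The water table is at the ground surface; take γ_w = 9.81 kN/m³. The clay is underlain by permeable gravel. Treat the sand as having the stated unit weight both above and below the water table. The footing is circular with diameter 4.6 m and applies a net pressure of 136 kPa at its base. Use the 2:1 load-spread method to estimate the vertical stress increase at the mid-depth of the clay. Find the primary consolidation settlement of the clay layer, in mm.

Mid-depth of clay below the ground surface: z = 2.8 + 4.9/2 = 5.25 m.
Total vertical stress at mid-clay: σ_v = 20.4×2.8 + 18.4×2.45 = 102.2 kPa.
Pore pressure: u = 9.81×(5.25 − 0) = 51.503 kPa.
Initial effective stress: σ'_0 = σ_v − u = 102.2 − 51.503 = 50.697 kPa.
Stress increase at mid-clay by the 2:1 spreading method:
Δσ ≈ qD²/(D+z)² = 136×4.6²/(4.6+5.25)² = 29.661 kPa
Final effective stress: σ'_f = σ'_0 + Δσ = 50.697 + 29.661 = 80.358 kPa.
Normally consolidated clay, so the full stress increment lies on the virgin compression line:
S_c = C_c·H/(1+e₀)·log₁₀(σ'_f/σ'_0) = 0.33×4.9/(1+0.87)×log₁₀(80.358/50.697)
    = 0.86471 × 0.20005 = 0.173 m

S_c ≈ 173 mm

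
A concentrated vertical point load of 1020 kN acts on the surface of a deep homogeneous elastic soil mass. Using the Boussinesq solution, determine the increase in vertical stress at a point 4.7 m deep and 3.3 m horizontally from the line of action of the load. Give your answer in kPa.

Δσ_z ≈ 8.09 kPa

Boussinesq vertical stress below a point load on an elastic half-space:
Δσ_z = 3P/(2πz²) · [1 + (r/z)²]^(−5/2)
r/z = 3.3/4.7 = 0.70213; [1+(r/z)²]^(−5/2) = 0.36717.
Δσ_z = 3×1020/(2π×4.7²) × 0.36717 = 22.047 × 0.36717 = 8.095 kPa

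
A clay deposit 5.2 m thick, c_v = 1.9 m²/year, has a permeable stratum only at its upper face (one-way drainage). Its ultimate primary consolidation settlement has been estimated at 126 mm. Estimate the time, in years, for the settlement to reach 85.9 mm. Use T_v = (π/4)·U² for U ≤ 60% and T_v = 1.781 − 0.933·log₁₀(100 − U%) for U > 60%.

t ≈ 5.39 years

Drainage path length: H_d = H = 5.2 m (single drainage).
U = S(t)/S_ult = 85.9/126 = 0.6817.
U > 60%: T_v = 1.781 − 0.933·log₁₀(100 − 68.175) = 0.37891.
t = T_v·H_d²/c_v = 0.37891×5.2²/1.9 = 5.392 years.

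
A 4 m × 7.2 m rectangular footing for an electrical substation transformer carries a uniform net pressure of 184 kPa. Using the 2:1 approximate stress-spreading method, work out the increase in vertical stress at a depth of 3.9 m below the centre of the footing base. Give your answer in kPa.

Δσ_z ≈ 60.4 kPa

By the 2:1 method the load spreads at 1 horizontal : 2 vertical, so at depth z the loaded area has grown by z in each plan dimension:
Δσ = qBL/((B+z)(L+z)) = 184×4×7.2/((4+3.9)(7.2+3.9)) = 60.431 kPa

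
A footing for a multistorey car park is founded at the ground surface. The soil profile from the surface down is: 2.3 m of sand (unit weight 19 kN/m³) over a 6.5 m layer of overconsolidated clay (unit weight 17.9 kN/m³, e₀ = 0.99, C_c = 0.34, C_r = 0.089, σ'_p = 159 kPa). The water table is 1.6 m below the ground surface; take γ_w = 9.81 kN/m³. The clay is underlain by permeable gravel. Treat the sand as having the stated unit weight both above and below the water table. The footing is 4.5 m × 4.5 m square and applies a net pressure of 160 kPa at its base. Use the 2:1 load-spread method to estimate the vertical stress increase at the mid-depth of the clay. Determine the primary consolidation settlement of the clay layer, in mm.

S_c ≈ 51.9 mm

Mid-depth of clay below the ground surface: z = 2.3 + 6.5/2 = 5.55 m.
Total vertical stress at mid-clay: σ_v = 19×2.3 + 17.9×3.25 = 101.88 kPa.
Pore pressure: u = 9.81×(5.55 − 1.6) = 38.75 kPa.
Initial effective stress: σ'_0 = σ_v − u = 101.88 − 38.75 = 63.13 kPa.
Stress increase at mid-clay by the 2:1 spreading method:
Δσ = qBL/((B+z)(L+z)) = 160×4.5×4.5/((4.5+5.55)(4.5+5.55)) = 32.078 kPa
Final effective stress: σ'_f = 63.13 + 32.078 = 95.208 kPa.
σ'_f = 95.208 ≤ σ'_p = 159 kPa, so the clay remains overconsolidated and only the recompression index applies:
S_c = C_r·H/(1+e₀)·log₁₀(σ'_f/σ'_0) = 0.089×6.5/1.99×log₁₀(95.208/63.13)
    = 0.2907 × 0.17844 = 0.05187 m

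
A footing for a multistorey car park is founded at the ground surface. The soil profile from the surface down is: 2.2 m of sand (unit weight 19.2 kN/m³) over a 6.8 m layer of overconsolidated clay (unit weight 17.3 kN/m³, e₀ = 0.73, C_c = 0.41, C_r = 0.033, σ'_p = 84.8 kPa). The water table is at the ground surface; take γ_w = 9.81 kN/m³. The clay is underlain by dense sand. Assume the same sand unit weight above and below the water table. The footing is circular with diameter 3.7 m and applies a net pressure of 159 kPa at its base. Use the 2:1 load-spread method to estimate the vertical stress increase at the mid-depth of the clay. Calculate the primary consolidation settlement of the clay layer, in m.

S_c ≈ 0.0245 m

Mid-depth of clay below the ground surface: z = 2.2 + 6.8/2 = 5.6 m.
Total vertical stress at mid-clay: σ_v = 19.2×2.2 + 17.3×3.4 = 101.06 kPa.
Pore pressure: u = 9.81×(5.6 − 0) = 54.936 kPa.
Initial effective stress: σ'_0 = σ_v − u = 101.06 − 54.936 = 46.124 kPa.
Stress increase at mid-clay by the 2:1 spreading method:
Δσ ≈ qD²/(D+z)² = 159×3.7²/(3.7+5.6)² = 25.167 kPa
Final effective stress: σ'_f = 46.124 + 25.167 = 71.291 kPa.
σ'_f = 71.291 ≤ σ'_p = 84.8 kPa, so the clay remains overconsolidated and only the recompression index applies:
S_c = C_r·H/(1+e₀)·log₁₀(σ'_f/σ'_0) = 0.033×6.8/1.73×log₁₀(71.291/46.124)
    = 0.12971 × 0.18911 = 0.02453 m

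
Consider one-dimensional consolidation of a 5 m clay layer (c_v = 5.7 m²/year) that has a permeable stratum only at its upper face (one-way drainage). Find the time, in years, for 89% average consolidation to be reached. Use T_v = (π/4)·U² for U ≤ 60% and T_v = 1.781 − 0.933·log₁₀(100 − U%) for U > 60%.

Drainage path length: H_d = H = 5 m (single drainage).
U > 60%: T_v = 1.781 − 0.933·log₁₀(100 − 89) = 0.80938.
t = T_v·H_d²/c_v = 0.80938×5²/5.7 = 3.55 years.

t ≈ 3.55 years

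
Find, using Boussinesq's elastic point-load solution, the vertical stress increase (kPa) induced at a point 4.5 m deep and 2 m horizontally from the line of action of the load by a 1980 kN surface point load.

Boussinesq vertical stress below a point load on an elastic half-space:
Δσ_z = 3P/(2πz²) · [1 + (r/z)²]^(−5/2)
r/z = 2/4.5 = 0.44444; [1+(r/z)²]^(−5/2) = 0.63721.
Δσ_z = 3×1980/(2π×4.5²) × 0.63721 = 46.685 × 0.63721 = 29.75 kPa

Δσ_z ≈ 29.7 kPa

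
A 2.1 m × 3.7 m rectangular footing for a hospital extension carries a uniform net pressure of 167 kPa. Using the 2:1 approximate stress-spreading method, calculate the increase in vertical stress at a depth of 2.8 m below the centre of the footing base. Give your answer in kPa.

Δσ_z ≈ 40.7 kPa

By the 2:1 method the load spreads at 1 horizontal : 2 vertical, so at depth z the loaded area has grown by z in each plan dimension:
Δσ = qBL/((B+z)(L+z)) = 167×2.1×3.7/((2.1+2.8)(3.7+2.8)) = 40.741 kPa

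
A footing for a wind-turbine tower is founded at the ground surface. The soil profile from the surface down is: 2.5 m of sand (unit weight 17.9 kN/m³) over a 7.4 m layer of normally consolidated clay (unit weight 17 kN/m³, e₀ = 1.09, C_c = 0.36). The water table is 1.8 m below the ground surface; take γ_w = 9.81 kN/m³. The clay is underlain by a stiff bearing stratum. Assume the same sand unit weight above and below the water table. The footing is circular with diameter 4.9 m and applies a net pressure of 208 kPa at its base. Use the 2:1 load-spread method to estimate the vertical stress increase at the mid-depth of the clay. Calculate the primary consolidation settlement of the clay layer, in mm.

Mid-depth of clay below the ground surface: z = 2.5 + 7.4/2 = 6.2 m.
Total vertical stress at mid-clay: σ_v = 17.9×2.5 + 17×3.7 = 107.65 kPa.
Pore pressure: u = 9.81×(6.2 − 1.8) = 43.164 kPa.
Initial effective stress: σ'_0 = σ_v − u = 107.65 − 43.164 = 64.486 kPa.
Stress increase at mid-clay by the 2:1 spreading method:
Δσ ≈ qD²/(D+z)² = 208×4.9²/(4.9+6.2)² = 40.533 kPa
Final effective stress: σ'_f = σ'_0 + Δσ = 64.486 + 40.533 = 105.02 kPa.
Normally consolidated clay, so the full stress increment lies on the virgin compression line:
S_c = C_c·H/(1+e₀)·log₁₀(σ'_f/σ'_0) = 0.36×7.4/(1+1.09)×log₁₀(105.02/64.486)
    = 1.2746 × 0.21181 = 0.27 m

S_c ≈ 270 mm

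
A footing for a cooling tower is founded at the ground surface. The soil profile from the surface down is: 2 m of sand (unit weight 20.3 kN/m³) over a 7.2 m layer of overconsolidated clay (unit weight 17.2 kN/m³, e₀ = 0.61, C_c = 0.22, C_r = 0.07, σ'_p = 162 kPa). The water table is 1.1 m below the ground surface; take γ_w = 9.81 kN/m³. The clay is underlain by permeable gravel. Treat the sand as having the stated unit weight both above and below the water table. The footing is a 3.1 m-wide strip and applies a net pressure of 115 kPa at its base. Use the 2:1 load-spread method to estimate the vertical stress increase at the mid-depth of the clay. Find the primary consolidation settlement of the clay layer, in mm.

Mid-depth of clay below the ground surface: z = 2 + 7.2/2 = 5.6 m.
Total vertical stress at mid-clay: σ_v = 20.3×2 + 17.2×3.6 = 102.52 kPa.
Pore pressure: u = 9.81×(5.6 − 1.1) = 44.145 kPa.
Initial effective stress: σ'_0 = σ_v − u = 102.52 − 44.145 = 58.375 kPa.
Stress increase at mid-clay by the 2:1 spreading method:
Δσ = qB/(B+z) = 115×3.1/(3.1+5.6) = 40.977 kPa
Final effective stress: σ'_f = 58.375 + 40.977 = 99.352 kPa.
σ'_f = 99.352 ≤ σ'_p = 162 kPa, so the clay remains overconsolidated and only the recompression index applies:
S_c = C_r·H/(1+e₀)·log₁₀(σ'_f/σ'_0) = 0.07×7.2/1.61×log₁₀(99.352/58.375)
    = 0.31304 × 0.23095 = 0.0723 m

S_c ≈ 72.3 mm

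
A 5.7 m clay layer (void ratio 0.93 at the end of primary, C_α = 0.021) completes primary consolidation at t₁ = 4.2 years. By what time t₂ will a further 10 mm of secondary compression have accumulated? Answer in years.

t₂ ≈ 6.09 years

S_s = C_α·H/(1+e_p)·log₁₀(t₂/t₁) ⇒ log₁₀(t₂/t₁) = S_s·(1+e_p)/(C_α·H).
log₁₀(t₂/t₁) = 0.01 × (1+0.93) / (0.021×5.7) = 0.1612
t₂ = t₁ × 10^0.1612 = 4.2 × 1.45 = 6.088 years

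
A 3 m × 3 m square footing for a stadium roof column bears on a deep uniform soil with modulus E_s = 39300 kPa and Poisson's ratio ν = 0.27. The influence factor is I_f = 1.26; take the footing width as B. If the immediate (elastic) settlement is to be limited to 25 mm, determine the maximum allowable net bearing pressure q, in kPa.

q ≈ 280 kPa

S_e = q·B·(1−ν²)/E_s · I_f  ⇒  q = S_e·E_s / (B·(1−ν²)·I_f).
q = 0.025 × 39300 / (3 × 0.9271 × 1.26) = 280.4 kPa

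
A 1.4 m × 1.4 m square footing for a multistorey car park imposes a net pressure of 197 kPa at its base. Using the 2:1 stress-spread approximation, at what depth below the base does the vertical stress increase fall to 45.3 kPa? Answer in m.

z ≈ 1.52 m

2:1 spreading — at depth z the loaded area has grown by z in each plan dimension:
qB²/(B+z)² = Δσ_z ⇒ z = B(√(q/Δσ_z) − 1) = 1.4×(√(197/45.3) − 1) = 1.52 m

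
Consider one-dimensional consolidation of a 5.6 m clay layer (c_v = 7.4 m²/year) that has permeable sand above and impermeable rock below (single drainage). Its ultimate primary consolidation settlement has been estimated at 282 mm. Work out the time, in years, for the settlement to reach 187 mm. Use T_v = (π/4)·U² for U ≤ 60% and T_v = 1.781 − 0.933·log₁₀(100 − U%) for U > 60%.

Drainage path length: H_d = H = 5.6 m (single drainage).
U = S(t)/S_ult = 187/282 = 0.6631.
U > 60%: T_v = 1.781 − 0.933·log₁₀(100 − 66.312) = 0.35587.
t = T_v·H_d²/c_v = 0.35587×5.6²/7.4 = 1.508 years.

t ≈ 1.51 years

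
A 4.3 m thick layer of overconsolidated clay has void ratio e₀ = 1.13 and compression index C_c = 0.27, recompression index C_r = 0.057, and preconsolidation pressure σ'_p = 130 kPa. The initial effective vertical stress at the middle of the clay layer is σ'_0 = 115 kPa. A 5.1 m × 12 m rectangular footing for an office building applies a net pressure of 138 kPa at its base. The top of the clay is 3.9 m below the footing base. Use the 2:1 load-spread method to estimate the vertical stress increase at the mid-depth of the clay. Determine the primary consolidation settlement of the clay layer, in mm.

S_c ≈ 50.7 mm

Mid-depth of clay below the footing base: z = 3.9 + 4.3/2 = 6.05 m.
Stress increase at mid-clay by the 2:1 spreading method:
Δσ = qBL/((B+z)(L+z)) = 138×5.1×12/((5.1+6.05)(12+6.05)) = 41.964 kPa
Final effective stress: σ'_f = 115 + 41.964 = 156.96 kPa.
σ'_f = 156.96 > σ'_p = 130 kPa, so the stress path crosses the preconsolidation pressure — recompression up to σ'_p, then virgin compression beyond:
S_c = H/(1+e₀)·[C_r·log₁₀(σ'_p/σ'_0) + C_c·log₁₀(σ'_f/σ'_p)]
    = 4.3/2.13 × [0.057×log₁₀(130/115) + 0.27×log₁₀(156.96/130)]
    = 2.0188 × [0.003035 + 0.022098] = 0.05074 m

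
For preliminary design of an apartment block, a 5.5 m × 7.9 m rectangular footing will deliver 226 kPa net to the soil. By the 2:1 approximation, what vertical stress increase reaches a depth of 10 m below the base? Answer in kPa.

By the 2:1 method the load spreads at 1 horizontal : 2 vertical, so at depth z the loaded area has grown by z in each plan dimension:
Δσ = qBL/((B+z)(L+z)) = 226×5.5×7.9/((5.5+10)(7.9+10)) = 35.393 kPa

Δσ_z ≈ 35.4 kPa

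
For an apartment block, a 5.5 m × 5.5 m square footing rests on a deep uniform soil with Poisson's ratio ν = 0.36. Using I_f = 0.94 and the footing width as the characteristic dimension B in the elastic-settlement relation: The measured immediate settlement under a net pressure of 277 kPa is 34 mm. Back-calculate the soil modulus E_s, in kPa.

S_e = q·B·(1−ν²)/E_s · I_f  ⇒  E_s = q·B·(1−ν²)·I_f / S_e.
E_s = 277 × 5.5 × 0.8704 × 0.94 / 0.034 = 36660 kPa

E_s ≈ 36700 kPa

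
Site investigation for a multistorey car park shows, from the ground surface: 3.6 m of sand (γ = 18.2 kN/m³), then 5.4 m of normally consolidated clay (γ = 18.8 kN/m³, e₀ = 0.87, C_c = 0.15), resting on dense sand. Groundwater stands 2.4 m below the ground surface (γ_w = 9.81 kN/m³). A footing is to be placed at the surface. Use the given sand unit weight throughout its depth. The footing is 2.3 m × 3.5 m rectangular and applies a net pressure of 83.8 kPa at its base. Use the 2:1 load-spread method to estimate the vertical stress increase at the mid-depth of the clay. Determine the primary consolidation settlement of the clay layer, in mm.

S_c ≈ 18.4 mm

Mid-depth of clay below the ground surface: z = 3.6 + 5.4/2 = 6.3 m.
Total vertical stress at mid-clay: σ_v = 18.2×3.6 + 18.8×2.7 = 116.28 kPa.
Pore pressure: u = 9.81×(6.3 − 2.4) = 38.259 kPa.
Initial effective stress: σ'_0 = σ_v − u = 116.28 − 38.259 = 78.021 kPa.
Stress increase at mid-clay by the 2:1 spreading method:
Δσ = qBL/((B+z)(L+z)) = 83.8×2.3×3.5/((2.3+6.3)(3.5+6.3)) = 8.0042 kPa
Final effective stress: σ'_f = σ'_0 + Δσ = 78.021 + 8.0042 = 86.025 kPa.
Normally consolidated clay, so the full stress increment lies on the virgin compression line:
S_c = C_c·H/(1+e₀)·log₁₀(σ'_f/σ'_0) = 0.15×5.4/(1+0.87)×log₁₀(86.025/78.021)
    = 0.43316 × 0.042413 = 0.01837 m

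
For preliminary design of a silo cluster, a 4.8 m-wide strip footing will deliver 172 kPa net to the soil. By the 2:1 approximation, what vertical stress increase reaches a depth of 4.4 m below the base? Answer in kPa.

Δσ_z ≈ 89.7 kPa

By the 2:1 method the load spreads at 1 horizontal : 2 vertical, so at depth z the loaded area has grown by z in each plan dimension:
Δσ = qB/(B+z) = 172×4.8/(4.8+4.4) = 89.739 kPa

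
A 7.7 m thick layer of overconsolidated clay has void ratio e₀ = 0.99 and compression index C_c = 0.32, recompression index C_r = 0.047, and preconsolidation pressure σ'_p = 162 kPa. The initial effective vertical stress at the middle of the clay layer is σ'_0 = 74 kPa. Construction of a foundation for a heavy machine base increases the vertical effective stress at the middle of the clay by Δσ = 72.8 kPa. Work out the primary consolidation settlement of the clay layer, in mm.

S_c ≈ 54.1 mm

Final effective stress: σ'_f = 74 + 72.8 = 146.8 kPa.
σ'_f = 146.8 ≤ σ'_p = 162 kPa, so the clay remains overconsolidated and only the recompression index applies:
S_c = C_r·H/(1+e₀)·log₁₀(σ'_f/σ'_0) = 0.047×7.7/1.99×log₁₀(146.8/74)
    = 0.18186 × 0.29749 = 0.0541 m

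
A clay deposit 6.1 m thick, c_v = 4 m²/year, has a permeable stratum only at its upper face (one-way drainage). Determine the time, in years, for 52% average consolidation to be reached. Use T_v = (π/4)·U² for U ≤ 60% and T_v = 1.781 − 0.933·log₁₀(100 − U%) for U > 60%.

Drainage path length: H_d = H = 6.1 m (single drainage).
U ≤ 60%: T_v = (π/4)·U² = (π/4)×0.52² = 0.21237.
t = T_v·H_d²/c_v = 0.21237×6.1²/4 = 1.976 years.

t ≈ 1.98 years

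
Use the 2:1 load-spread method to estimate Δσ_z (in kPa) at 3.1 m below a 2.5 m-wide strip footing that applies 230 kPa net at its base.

Δσ_z ≈ 103 kPa

By the 2:1 method the load spreads at 1 horizontal : 2 vertical, so at depth z the loaded area has grown by z in each plan dimension:
Δσ = qB/(B+z) = 230×2.5/(2.5+3.1) = 102.68 kPa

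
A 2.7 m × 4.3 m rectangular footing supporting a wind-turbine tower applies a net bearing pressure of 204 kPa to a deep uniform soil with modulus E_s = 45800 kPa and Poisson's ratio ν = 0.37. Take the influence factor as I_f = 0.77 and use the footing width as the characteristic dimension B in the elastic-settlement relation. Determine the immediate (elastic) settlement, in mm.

S_e ≈ 7.99 mm

Immediate (elastic) settlement: S_e = q·B·(1−ν²)/E_s · I_f.
S_e = 204 × 2.7 × (1 − 0.37²) / 45800 × 0.77
    = 204 × 2.7 × 0.8631 / 45800 × 0.77
    = 0.007992 m = 7.992 mm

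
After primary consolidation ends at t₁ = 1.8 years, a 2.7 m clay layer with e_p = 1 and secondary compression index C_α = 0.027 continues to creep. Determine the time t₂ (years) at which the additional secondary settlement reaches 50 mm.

t₂ ≈ 42.4 years

S_s = C_α·H/(1+e_p)·log₁₀(t₂/t₁) ⇒ log₁₀(t₂/t₁) = S_s·(1+e_p)/(C_α·H).
log₁₀(t₂/t₁) = 0.05 × (1+1) / (0.027×2.7) = 1.372
t₂ = t₁ × 10^1.372 = 1.8 × 23.54 = 42.37 years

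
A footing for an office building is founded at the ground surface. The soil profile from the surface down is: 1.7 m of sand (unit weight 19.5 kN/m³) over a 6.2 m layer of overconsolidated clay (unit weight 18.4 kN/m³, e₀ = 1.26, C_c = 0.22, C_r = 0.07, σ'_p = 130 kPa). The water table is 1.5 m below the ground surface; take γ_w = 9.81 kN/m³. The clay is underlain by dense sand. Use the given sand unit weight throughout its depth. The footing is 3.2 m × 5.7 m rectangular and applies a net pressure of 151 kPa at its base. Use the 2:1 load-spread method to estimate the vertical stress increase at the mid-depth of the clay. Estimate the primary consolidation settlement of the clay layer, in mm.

Mid-depth of clay below the ground surface: z = 1.7 + 6.2/2 = 4.8 m.
Total vertical stress at mid-clay: σ_v = 19.5×1.7 + 18.4×3.1 = 90.19 kPa.
Pore pressure: u = 9.81×(4.8 − 1.5) = 32.373 kPa.
Initial effective stress: σ'_0 = σ_v − u = 90.19 − 32.373 = 57.817 kPa.
Stress increase at mid-clay by the 2:1 spreading method:
Δσ = qBL/((B+z)(L+z)) = 151×3.2×5.7/((3.2+4.8)(5.7+4.8)) = 32.789 kPa
Final effective stress: σ'_f = 57.817 + 32.789 = 90.606 kPa.
σ'_f = 90.606 ≤ σ'_p = 130 kPa, so the clay remains overconsolidated and only the recompression index applies:
S_c = C_r·H/(1+e₀)·log₁₀(σ'_f/σ'_0) = 0.07×6.2/2.26×log₁₀(90.606/57.817)
    = 0.19204 × 0.1951 = 0.03747 m

S_c ≈ 37.5 mm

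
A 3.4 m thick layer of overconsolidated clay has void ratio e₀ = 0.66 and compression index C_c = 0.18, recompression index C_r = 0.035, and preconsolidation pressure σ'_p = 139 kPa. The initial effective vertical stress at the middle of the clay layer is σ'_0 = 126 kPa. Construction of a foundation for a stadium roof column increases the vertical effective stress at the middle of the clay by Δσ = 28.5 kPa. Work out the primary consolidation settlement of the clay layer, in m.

Final effective stress: σ'_f = 126 + 28.5 = 154.5 kPa.
σ'_f = 154.5 > σ'_p = 139 kPa, so the stress path crosses the preconsolidation pressure — recompression up to σ'_p, then virgin compression beyond:
S_c = H/(1+e₀)·[C_r·log₁₀(σ'_p/σ'_0) + C_c·log₁₀(σ'_f/σ'_p)]
    = 3.4/1.66 × [0.035×log₁₀(139/126) + 0.18×log₁₀(154.5/139)]
    = 2.0482 × [0.0014925 + 0.0082645] = 0.01998 m

S_c ≈ 0.02 m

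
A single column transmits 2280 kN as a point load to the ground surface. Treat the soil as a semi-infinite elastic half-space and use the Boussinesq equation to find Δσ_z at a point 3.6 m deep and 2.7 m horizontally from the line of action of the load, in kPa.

Boussinesq vertical stress below a point load on an elastic half-space:
Δσ_z = 3P/(2πz²) · [1 + (r/z)²]^(−5/2)
r/z = 2.7/3.6 = 0.75; [1+(r/z)²]^(−5/2) = 0.32768.
Δσ_z = 3×2280/(2π×3.6²) × 0.32768 = 83.998 × 0.32768 = 27.52 kPa

Δσ_z ≈ 27.5 kPa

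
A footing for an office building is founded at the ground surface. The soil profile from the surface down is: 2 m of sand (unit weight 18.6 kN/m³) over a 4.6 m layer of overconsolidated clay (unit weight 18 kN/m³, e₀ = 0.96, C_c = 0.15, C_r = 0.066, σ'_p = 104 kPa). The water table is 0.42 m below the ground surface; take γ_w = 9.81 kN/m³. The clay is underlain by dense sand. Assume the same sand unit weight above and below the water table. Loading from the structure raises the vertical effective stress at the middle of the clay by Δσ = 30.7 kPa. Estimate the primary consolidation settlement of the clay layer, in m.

Mid-depth of clay below the ground surface: z = 2 + 4.6/2 = 4.3 m.
Total vertical stress at mid-clay: σ_v = 18.6×2 + 18×2.3 = 78.6 kPa.
Pore pressure: u = 9.81×(4.3 − 0.42) = 38.063 kPa.
Initial effective stress: σ'_0 = σ_v − u = 78.6 − 38.063 = 40.537 kPa.
Final effective stress: σ'_f = 40.537 + 30.7 = 71.237 kPa.
σ'_f = 71.237 ≤ σ'_p = 104 kPa, so the clay remains overconsolidated and only the recompression index applies:
S_c = C_r·H/(1+e₀)·log₁₀(σ'_f/σ'_0) = 0.066×4.6/1.96×log₁₀(71.237/40.537)
    = 0.1549 × 0.24485 = 0.03793 m

S_c ≈ 0.0379 m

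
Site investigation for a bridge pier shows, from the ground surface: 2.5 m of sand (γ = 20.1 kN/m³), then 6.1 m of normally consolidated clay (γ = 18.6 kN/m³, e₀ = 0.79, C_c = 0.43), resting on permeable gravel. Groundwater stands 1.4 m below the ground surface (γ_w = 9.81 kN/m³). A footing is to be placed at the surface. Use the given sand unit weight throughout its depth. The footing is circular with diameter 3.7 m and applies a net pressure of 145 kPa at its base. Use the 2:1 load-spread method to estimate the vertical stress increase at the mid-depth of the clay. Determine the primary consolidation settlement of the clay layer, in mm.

Mid-depth of clay below the ground surface: z = 2.5 + 6.1/2 = 5.55 m.
Total vertical stress at mid-clay: σ_v = 20.1×2.5 + 18.6×3.05 = 106.98 kPa.
Pore pressure: u = 9.81×(5.55 − 1.4) = 40.712 kPa.
Initial effective stress: σ'_0 = σ_v − u = 106.98 − 40.712 = 66.268 kPa.
Stress increase at mid-clay by the 2:1 spreading method:
Δσ ≈ qD²/(D+z)² = 145×3.7²/(3.7+5.55)² = 23.2 kPa
Final effective stress: σ'_f = σ'_0 + Δσ = 66.268 + 23.2 = 89.468 kPa.
Normally consolidated clay, so the full stress increment lies on the virgin compression line:
S_c = C_c·H/(1+e₀)·log₁₀(σ'_f/σ'_0) = 0.43×6.1/(1+0.79)×log₁₀(89.468/66.268)
    = 1.4654 × 0.13036 = 0.191 m

S_c ≈ 191 mm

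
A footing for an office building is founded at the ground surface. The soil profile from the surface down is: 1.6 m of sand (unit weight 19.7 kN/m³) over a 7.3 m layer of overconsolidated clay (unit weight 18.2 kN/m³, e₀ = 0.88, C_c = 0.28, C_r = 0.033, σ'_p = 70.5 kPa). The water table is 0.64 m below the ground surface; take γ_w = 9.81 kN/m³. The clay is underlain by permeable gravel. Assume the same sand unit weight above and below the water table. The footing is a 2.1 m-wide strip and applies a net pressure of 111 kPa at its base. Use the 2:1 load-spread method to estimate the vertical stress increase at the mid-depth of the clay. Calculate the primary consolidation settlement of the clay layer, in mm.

Mid-depth of clay below the ground surface: z = 1.6 + 7.3/2 = 5.25 m.
Total vertical stress at mid-clay: σ_v = 19.7×1.6 + 18.2×3.65 = 97.95 kPa.
Pore pressure: u = 9.81×(5.25 − 0.64) = 45.224 kPa.
Initial effective stress: σ'_0 = σ_v − u = 97.95 − 45.224 = 52.726 kPa.
Stress increase at mid-clay by the 2:1 spreading method:
Δσ = qB/(B+z) = 111×2.1/(2.1+5.25) = 31.714 kPa
Final effective stress: σ'_f = 52.726 + 31.714 = 84.44 kPa.
σ'_f = 84.44 > σ'_p = 70.5 kPa, so the stress path crosses the preconsolidation pressure — recompression up to σ'_p, then virgin compression beyond:
S_c = H/(1+e₀)·[C_r·log₁₀(σ'_p/σ'_0) + C_c·log₁₀(σ'_f/σ'_p)]
    = 7.3/1.88 × [0.033×log₁₀(70.5/52.726) + 0.28×log₁₀(84.44/70.5)]
    = 3.883 × [0.0041634 + 0.021941] = 0.1014 m

S_c ≈ 101 mm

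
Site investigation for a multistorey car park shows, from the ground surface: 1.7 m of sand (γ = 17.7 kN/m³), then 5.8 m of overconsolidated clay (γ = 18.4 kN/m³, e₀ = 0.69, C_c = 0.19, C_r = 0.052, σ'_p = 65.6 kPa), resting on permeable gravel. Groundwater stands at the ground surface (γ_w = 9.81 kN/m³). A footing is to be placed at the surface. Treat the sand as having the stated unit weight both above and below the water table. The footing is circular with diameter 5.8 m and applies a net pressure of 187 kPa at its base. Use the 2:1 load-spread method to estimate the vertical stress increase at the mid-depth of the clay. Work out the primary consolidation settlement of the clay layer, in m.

Mid-depth of clay below the ground surface: z = 1.7 + 5.8/2 = 4.6 m.
Total vertical stress at mid-clay: σ_v = 17.7×1.7 + 18.4×2.9 = 83.45 kPa.
Pore pressure: u = 9.81×(4.6 − 0) = 45.126 kPa.
Initial effective stress: σ'_0 = σ_v − u = 83.45 − 45.126 = 38.324 kPa.
Stress increase at mid-clay by the 2:1 spreading method:
Δσ ≈ qD²/(D+z)² = 187×5.8²/(5.8+4.6)² = 58.161 kPa
Final effective stress: σ'_f = 38.324 + 58.161 = 96.485 kPa.
σ'_f = 96.485 > σ'_p = 65.6 kPa, so the stress path crosses the preconsolidation pressure — recompression up to σ'_p, then virgin compression beyond:
S_c = H/(1+e₀)·[C_r·log₁₀(σ'_p/σ'_0) + C_c·log₁₀(σ'_f/σ'_p)]
    = 5.8/1.69 × [0.052×log₁₀(65.6/38.324) + 0.19×log₁₀(96.485/65.6)]
    = 3.432 × [0.012139 + 0.031836] = 0.1509 m

S_c ≈ 0.151 m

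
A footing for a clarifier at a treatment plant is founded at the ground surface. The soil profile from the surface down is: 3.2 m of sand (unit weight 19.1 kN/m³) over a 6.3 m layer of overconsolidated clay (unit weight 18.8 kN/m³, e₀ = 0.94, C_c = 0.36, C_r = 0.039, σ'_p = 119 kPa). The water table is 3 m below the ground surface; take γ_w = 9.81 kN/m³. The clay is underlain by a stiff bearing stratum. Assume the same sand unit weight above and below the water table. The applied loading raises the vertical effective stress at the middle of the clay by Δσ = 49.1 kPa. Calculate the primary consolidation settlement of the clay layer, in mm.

S_c ≈ 86.9 mm

Mid-depth of clay below the ground surface: z = 3.2 + 6.3/2 = 6.35 m.
Total vertical stress at mid-clay: σ_v = 19.1×3.2 + 18.8×3.15 = 120.34 kPa.
Pore pressure: u = 9.81×(6.35 − 3) = 32.864 kPa.
Initial effective stress: σ'_0 = σ_v − u = 120.34 − 32.864 = 87.476 kPa.
Final effective stress: σ'_f = 87.476 + 49.1 = 136.58 kPa.
σ'_f = 136.58 > σ'_p = 119 kPa, so the stress path crosses the preconsolidation pressure — recompression up to σ'_p, then virgin compression beyond:
S_c = H/(1+e₀)·[C_r·log₁₀(σ'_p/σ'_0) + C_c·log₁₀(σ'_f/σ'_p)]
    = 6.3/1.94 × [0.039×log₁₀(119/87.476) + 0.36×log₁₀(136.58/119)]
    = 3.2474 × [0.0052127 + 0.021542] = 0.08688 m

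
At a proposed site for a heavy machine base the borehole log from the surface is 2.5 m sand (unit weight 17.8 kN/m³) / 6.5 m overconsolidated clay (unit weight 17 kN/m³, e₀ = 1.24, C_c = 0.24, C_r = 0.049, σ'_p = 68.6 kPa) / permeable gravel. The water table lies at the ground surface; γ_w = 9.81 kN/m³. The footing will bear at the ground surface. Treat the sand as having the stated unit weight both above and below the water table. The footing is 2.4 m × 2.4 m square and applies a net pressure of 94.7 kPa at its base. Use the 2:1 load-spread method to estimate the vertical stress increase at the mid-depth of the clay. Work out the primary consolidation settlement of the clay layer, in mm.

S_c ≈ 10.7 mm

Mid-depth of clay below the ground surface: z = 2.5 + 6.5/2 = 5.75 m.
Total vertical stress at mid-clay: σ_v = 17.8×2.5 + 17×3.25 = 99.75 kPa.
Pore pressure: u = 9.81×(5.75 − 0) = 56.408 kPa.
Initial effective stress: σ'_0 = σ_v − u = 99.75 − 56.408 = 43.342 kPa.
Stress increase at mid-clay by the 2:1 spreading method:
Δσ = qBL/((B+z)(L+z)) = 94.7×2.4×2.4/((2.4+5.75)(2.4+5.75)) = 8.2122 kPa
Final effective stress: σ'_f = 43.342 + 8.2122 = 51.554 kPa.
σ'_f = 51.554 ≤ σ'_p = 68.6 kPa, so the clay remains overconsolidated and only the recompression index applies:
S_c = C_r·H/(1+e₀)·log₁₀(σ'_f/σ'_0) = 0.049×6.5/2.24×log₁₀(51.554/43.342)
    = 0.14219 × 0.075353 = 0.01071 m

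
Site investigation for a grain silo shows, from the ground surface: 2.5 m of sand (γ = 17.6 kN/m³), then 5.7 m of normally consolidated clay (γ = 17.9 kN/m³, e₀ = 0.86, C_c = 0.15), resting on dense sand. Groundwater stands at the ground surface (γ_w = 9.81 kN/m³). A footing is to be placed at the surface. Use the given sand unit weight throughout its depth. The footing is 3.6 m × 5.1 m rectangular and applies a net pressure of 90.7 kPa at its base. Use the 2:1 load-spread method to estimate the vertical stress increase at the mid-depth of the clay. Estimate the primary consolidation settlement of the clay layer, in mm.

S_c ≈ 69.8 mm

Mid-depth of clay below the ground surface: z = 2.5 + 5.7/2 = 5.35 m.
Total vertical stress at mid-clay: σ_v = 17.6×2.5 + 17.9×2.85 = 95.015 kPa.
Pore pressure: u = 9.81×(5.35 − 0) = 52.483 kPa.
Initial effective stress: σ'_0 = σ_v − u = 95.015 − 52.483 = 42.532 kPa.
Stress increase at mid-clay by the 2:1 spreading method:
Δσ = qBL/((B+z)(L+z)) = 90.7×3.6×5.1/((3.6+5.35)(5.1+5.35)) = 17.805 kPa
Final effective stress: σ'_f = σ'_0 + Δσ = 42.532 + 17.805 = 60.337 kPa.
Normally consolidated clay, so the full stress increment lies on the virgin compression line:
S_c = C_c·H/(1+e₀)·log₁₀(σ'_f/σ'_0) = 0.15×5.7/(1+0.86)×log₁₀(60.337/42.532)
    = 0.45968 × 0.15187 = 0.06981 m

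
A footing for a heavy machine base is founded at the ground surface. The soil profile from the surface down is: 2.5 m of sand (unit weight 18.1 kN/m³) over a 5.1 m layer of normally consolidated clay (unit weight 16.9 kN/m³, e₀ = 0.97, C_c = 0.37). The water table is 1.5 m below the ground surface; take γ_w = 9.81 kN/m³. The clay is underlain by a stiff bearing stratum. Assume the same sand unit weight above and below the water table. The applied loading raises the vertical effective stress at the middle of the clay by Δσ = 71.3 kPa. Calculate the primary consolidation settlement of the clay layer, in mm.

S_c ≈ 352 mm

Mid-depth of clay below the ground surface: z = 2.5 + 5.1/2 = 5.05 m.
Total vertical stress at mid-clay: σ_v = 18.1×2.5 + 16.9×2.55 = 88.345 kPa.
Pore pressure: u = 9.81×(5.05 − 1.5) = 34.825 kPa.
Initial effective stress: σ'_0 = σ_v − u = 88.345 − 34.825 = 53.52 kPa.
Final effective stress: σ'_f = σ'_0 + Δσ = 53.52 + 71.3 = 124.82 kPa.
Normally consolidated clay, so the full stress increment lies on the virgin compression line:
S_c = C_c·H/(1+e₀)·log₁₀(σ'_f/σ'_0) = 0.37×5.1/(1+0.97)×log₁₀(124.82/53.52)
    = 0.95787 × 0.36777 = 0.3523 m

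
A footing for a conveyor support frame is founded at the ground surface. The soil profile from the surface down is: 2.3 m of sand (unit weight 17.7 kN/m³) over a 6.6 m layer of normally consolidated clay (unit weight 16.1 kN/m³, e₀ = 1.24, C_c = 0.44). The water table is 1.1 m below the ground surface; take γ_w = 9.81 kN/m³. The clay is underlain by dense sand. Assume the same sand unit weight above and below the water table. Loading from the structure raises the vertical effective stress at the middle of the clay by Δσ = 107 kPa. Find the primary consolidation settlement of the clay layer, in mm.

Mid-depth of clay below the ground surface: z = 2.3 + 6.6/2 = 5.6 m.
Total vertical stress at mid-clay: σ_v = 17.7×2.3 + 16.1×3.3 = 93.84 kPa.
Pore pressure: u = 9.81×(5.6 − 1.1) = 44.145 kPa.
Initial effective stress: σ'_0 = σ_v − u = 93.84 − 44.145 = 49.695 kPa.
Final effective stress: σ'_f = σ'_0 + Δσ = 49.695 + 107 = 156.69 kPa.
Normally consolidated clay, so the full stress increment lies on the virgin compression line:
S_c = C_c·H/(1+e₀)·log₁₀(σ'_f/σ'_0) = 0.44×6.6/(1+1.24)×log₁₀(156.69/49.695)
    = 1.2964 × 0.49873 = 0.6466 m

S_c ≈ 647 mm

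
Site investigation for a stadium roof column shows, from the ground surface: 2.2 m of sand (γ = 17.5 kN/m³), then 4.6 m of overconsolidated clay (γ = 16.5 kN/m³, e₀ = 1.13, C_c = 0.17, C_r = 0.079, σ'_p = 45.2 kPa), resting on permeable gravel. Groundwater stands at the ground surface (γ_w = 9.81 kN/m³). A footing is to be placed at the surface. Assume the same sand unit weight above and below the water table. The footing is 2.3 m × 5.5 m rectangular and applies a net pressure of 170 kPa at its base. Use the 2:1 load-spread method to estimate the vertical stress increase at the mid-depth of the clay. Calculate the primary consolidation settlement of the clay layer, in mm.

Mid-depth of clay below the ground surface: z = 2.2 + 4.6/2 = 4.5 m.
Total vertical stress at mid-clay: σ_v = 17.5×2.2 + 16.5×2.3 = 76.45 kPa.
Pore pressure: u = 9.81×(4.5 − 0) = 44.145 kPa.
Initial effective stress: σ'_0 = σ_v − u = 76.45 − 44.145 = 32.305 kPa.
Stress increase at mid-clay by the 2:1 spreading method:
Δσ = qBL/((B+z)(L+z)) = 170×2.3×5.5/((2.3+4.5)(5.5+4.5)) = 31.625 kPa
Final effective stress: σ'_f = 32.305 + 31.625 = 63.93 kPa.
σ'_f = 63.93 > σ'_p = 45.2 kPa, so the stress path crosses the preconsolidation pressure — recompression up to σ'_p, then virgin compression beyond:
S_c = H/(1+e₀)·[C_r·log₁₀(σ'_p/σ'_0) + C_c·log₁₀(σ'_f/σ'_p)]
    = 4.6/2.13 × [0.079×log₁₀(45.2/32.305) + 0.17×log₁₀(63.93/45.2)]
    = 2.1596 × [0.011524 + 0.025596] = 0.08016 m

S_c ≈ 80.2 mm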